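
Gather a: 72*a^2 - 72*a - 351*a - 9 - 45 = 72*a^2 - 423*a - 54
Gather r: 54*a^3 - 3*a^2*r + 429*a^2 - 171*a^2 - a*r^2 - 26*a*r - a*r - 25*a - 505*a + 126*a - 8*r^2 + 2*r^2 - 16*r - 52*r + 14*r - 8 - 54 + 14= 54*a^3 + 258*a^2 - 404*a + r^2*(-a - 6) + r*(-3*a^2 - 27*a - 54) - 48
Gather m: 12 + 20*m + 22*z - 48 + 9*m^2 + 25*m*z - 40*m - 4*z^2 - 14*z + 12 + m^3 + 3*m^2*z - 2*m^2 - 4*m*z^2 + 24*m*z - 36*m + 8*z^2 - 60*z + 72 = m^3 + m^2*(3*z + 7) + m*(-4*z^2 + 49*z - 56) + 4*z^2 - 52*z + 48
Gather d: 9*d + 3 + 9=9*d + 12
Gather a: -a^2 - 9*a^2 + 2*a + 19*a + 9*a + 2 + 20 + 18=-10*a^2 + 30*a + 40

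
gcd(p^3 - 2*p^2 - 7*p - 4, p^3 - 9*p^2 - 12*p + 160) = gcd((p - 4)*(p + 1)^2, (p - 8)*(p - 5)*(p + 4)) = 1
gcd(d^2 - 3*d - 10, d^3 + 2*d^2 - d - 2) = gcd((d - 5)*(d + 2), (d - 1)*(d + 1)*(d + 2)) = d + 2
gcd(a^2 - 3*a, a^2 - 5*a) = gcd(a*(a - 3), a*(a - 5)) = a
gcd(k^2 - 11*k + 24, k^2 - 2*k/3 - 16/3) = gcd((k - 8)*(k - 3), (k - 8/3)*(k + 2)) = 1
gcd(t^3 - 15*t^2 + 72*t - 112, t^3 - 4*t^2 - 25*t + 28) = t - 7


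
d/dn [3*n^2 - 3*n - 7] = 6*n - 3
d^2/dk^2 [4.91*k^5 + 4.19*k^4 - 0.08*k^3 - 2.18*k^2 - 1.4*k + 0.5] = 98.2*k^3 + 50.28*k^2 - 0.48*k - 4.36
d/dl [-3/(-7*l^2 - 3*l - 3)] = 3*(-14*l - 3)/(7*l^2 + 3*l + 3)^2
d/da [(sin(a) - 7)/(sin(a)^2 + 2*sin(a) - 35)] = (14*sin(a) + cos(a)^2 - 22)*cos(a)/(sin(a)^2 + 2*sin(a) - 35)^2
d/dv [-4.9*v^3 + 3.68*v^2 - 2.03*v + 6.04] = -14.7*v^2 + 7.36*v - 2.03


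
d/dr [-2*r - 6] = -2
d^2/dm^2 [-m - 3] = 0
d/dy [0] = 0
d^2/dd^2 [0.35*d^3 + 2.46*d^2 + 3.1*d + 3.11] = 2.1*d + 4.92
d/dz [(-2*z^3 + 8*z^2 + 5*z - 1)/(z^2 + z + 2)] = (-2*z^4 - 4*z^3 - 9*z^2 + 34*z + 11)/(z^4 + 2*z^3 + 5*z^2 + 4*z + 4)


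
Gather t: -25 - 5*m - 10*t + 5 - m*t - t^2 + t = -5*m - t^2 + t*(-m - 9) - 20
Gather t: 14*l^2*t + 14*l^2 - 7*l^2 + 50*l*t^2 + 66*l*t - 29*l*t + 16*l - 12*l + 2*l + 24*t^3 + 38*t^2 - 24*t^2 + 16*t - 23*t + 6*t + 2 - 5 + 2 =7*l^2 + 6*l + 24*t^3 + t^2*(50*l + 14) + t*(14*l^2 + 37*l - 1) - 1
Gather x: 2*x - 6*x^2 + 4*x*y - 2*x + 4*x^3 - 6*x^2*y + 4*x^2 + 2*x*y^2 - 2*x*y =4*x^3 + x^2*(-6*y - 2) + x*(2*y^2 + 2*y)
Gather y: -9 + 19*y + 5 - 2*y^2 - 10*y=-2*y^2 + 9*y - 4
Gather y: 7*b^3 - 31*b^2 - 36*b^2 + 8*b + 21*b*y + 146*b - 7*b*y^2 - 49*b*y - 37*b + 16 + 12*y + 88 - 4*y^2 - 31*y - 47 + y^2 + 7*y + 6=7*b^3 - 67*b^2 + 117*b + y^2*(-7*b - 3) + y*(-28*b - 12) + 63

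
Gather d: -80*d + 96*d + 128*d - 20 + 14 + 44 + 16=144*d + 54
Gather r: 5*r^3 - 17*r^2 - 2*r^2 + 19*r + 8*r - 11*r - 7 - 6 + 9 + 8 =5*r^3 - 19*r^2 + 16*r + 4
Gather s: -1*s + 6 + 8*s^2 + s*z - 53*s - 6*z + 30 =8*s^2 + s*(z - 54) - 6*z + 36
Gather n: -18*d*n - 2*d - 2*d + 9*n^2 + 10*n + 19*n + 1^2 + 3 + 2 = -4*d + 9*n^2 + n*(29 - 18*d) + 6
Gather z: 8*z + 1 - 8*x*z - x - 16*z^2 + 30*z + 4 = -x - 16*z^2 + z*(38 - 8*x) + 5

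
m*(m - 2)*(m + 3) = m^3 + m^2 - 6*m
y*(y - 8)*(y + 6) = y^3 - 2*y^2 - 48*y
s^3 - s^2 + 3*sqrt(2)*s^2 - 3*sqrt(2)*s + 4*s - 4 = (s - 1)*(s + sqrt(2))*(s + 2*sqrt(2))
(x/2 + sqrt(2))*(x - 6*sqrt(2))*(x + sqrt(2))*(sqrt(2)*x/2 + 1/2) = sqrt(2)*x^4/4 - 5*x^3/4 - 35*sqrt(2)*x^2/4 - 20*x - 6*sqrt(2)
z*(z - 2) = z^2 - 2*z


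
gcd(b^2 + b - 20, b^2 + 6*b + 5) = b + 5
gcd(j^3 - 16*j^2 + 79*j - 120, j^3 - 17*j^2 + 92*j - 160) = j^2 - 13*j + 40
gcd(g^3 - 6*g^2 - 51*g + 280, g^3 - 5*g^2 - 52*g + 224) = g^2 - g - 56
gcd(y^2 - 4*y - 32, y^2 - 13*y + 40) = y - 8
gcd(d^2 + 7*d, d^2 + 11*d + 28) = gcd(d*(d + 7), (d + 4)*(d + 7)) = d + 7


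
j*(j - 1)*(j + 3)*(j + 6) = j^4 + 8*j^3 + 9*j^2 - 18*j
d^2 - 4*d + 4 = (d - 2)^2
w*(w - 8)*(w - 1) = w^3 - 9*w^2 + 8*w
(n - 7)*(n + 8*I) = n^2 - 7*n + 8*I*n - 56*I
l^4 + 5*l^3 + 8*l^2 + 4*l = l*(l + 1)*(l + 2)^2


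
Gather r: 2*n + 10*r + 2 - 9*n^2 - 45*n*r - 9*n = -9*n^2 - 7*n + r*(10 - 45*n) + 2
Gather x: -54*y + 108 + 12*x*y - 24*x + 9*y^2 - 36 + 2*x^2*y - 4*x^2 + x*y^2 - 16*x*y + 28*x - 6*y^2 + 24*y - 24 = x^2*(2*y - 4) + x*(y^2 - 4*y + 4) + 3*y^2 - 30*y + 48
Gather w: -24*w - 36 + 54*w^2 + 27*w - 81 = 54*w^2 + 3*w - 117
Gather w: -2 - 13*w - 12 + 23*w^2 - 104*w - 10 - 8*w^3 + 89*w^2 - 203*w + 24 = -8*w^3 + 112*w^2 - 320*w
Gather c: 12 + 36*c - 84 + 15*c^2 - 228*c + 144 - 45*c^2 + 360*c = -30*c^2 + 168*c + 72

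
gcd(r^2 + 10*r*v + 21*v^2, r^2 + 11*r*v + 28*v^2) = r + 7*v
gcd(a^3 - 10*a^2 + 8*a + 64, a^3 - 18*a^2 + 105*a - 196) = a - 4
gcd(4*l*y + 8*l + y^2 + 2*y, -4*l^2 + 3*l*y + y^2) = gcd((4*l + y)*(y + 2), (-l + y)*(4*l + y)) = 4*l + y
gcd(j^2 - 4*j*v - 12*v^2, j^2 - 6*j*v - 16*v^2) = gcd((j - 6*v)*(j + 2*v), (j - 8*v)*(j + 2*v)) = j + 2*v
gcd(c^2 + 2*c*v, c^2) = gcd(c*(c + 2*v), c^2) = c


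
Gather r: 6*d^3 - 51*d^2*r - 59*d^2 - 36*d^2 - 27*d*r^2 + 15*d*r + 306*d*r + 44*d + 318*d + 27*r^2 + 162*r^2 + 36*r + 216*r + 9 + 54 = 6*d^3 - 95*d^2 + 362*d + r^2*(189 - 27*d) + r*(-51*d^2 + 321*d + 252) + 63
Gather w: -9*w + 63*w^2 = 63*w^2 - 9*w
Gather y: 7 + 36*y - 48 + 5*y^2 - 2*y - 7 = 5*y^2 + 34*y - 48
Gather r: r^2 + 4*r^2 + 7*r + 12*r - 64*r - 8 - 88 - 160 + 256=5*r^2 - 45*r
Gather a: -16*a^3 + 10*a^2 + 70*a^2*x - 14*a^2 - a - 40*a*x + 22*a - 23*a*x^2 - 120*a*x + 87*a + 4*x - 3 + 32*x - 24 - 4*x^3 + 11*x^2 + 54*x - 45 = -16*a^3 + a^2*(70*x - 4) + a*(-23*x^2 - 160*x + 108) - 4*x^3 + 11*x^2 + 90*x - 72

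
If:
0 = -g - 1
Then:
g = -1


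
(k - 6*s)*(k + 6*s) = k^2 - 36*s^2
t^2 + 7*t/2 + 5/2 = (t + 1)*(t + 5/2)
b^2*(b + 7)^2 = b^4 + 14*b^3 + 49*b^2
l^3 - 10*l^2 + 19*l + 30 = (l - 6)*(l - 5)*(l + 1)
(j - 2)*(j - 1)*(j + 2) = j^3 - j^2 - 4*j + 4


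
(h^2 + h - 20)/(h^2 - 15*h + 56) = (h^2 + h - 20)/(h^2 - 15*h + 56)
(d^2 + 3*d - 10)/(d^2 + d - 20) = (d - 2)/(d - 4)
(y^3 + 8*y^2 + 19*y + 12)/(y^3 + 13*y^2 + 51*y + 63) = (y^2 + 5*y + 4)/(y^2 + 10*y + 21)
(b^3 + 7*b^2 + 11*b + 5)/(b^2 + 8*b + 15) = (b^2 + 2*b + 1)/(b + 3)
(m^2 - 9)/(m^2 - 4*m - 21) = (m - 3)/(m - 7)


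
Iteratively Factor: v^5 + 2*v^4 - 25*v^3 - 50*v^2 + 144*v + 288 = (v - 4)*(v^4 + 6*v^3 - v^2 - 54*v - 72) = (v - 4)*(v + 3)*(v^3 + 3*v^2 - 10*v - 24) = (v - 4)*(v + 3)*(v + 4)*(v^2 - v - 6) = (v - 4)*(v + 2)*(v + 3)*(v + 4)*(v - 3)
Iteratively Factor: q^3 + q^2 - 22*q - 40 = (q + 4)*(q^2 - 3*q - 10) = (q - 5)*(q + 4)*(q + 2)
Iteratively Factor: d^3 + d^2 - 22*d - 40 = (d - 5)*(d^2 + 6*d + 8) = (d - 5)*(d + 4)*(d + 2)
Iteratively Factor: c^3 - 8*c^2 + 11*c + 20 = (c + 1)*(c^2 - 9*c + 20) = (c - 4)*(c + 1)*(c - 5)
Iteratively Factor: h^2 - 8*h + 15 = (h - 3)*(h - 5)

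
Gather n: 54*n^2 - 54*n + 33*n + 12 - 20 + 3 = 54*n^2 - 21*n - 5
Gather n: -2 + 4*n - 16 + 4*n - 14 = 8*n - 32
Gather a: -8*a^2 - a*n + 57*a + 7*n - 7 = -8*a^2 + a*(57 - n) + 7*n - 7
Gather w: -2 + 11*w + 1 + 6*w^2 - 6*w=6*w^2 + 5*w - 1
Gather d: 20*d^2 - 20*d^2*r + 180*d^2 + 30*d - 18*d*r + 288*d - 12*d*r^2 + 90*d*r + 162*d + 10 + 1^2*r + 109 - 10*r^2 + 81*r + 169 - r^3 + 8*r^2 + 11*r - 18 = d^2*(200 - 20*r) + d*(-12*r^2 + 72*r + 480) - r^3 - 2*r^2 + 93*r + 270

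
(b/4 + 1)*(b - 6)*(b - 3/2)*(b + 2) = b^4/4 - 3*b^3/8 - 7*b^2 - 3*b/2 + 18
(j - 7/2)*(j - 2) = j^2 - 11*j/2 + 7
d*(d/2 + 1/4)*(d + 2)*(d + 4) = d^4/2 + 13*d^3/4 + 11*d^2/2 + 2*d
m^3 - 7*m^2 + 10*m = m*(m - 5)*(m - 2)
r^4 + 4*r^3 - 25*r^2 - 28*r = r*(r - 4)*(r + 1)*(r + 7)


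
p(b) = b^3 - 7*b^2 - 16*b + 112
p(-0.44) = 117.60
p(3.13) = 24.01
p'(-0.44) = -9.26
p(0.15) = 109.45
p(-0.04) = 112.63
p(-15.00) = -4598.00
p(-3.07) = 66.21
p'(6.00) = 8.00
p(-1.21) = 119.34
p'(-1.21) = 5.33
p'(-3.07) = 55.25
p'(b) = 3*b^2 - 14*b - 16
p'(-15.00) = 869.00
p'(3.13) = -30.43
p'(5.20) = -7.68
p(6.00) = -20.00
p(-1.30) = 118.77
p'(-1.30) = 7.27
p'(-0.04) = -15.44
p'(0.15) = -18.03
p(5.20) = -19.87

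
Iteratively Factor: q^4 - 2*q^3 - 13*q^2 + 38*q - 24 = (q - 2)*(q^3 - 13*q + 12) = (q - 3)*(q - 2)*(q^2 + 3*q - 4) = (q - 3)*(q - 2)*(q - 1)*(q + 4)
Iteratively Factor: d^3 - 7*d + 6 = (d - 2)*(d^2 + 2*d - 3) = (d - 2)*(d + 3)*(d - 1)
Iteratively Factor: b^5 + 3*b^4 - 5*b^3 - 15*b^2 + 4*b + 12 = (b - 2)*(b^4 + 5*b^3 + 5*b^2 - 5*b - 6) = (b - 2)*(b + 1)*(b^3 + 4*b^2 + b - 6) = (b - 2)*(b - 1)*(b + 1)*(b^2 + 5*b + 6) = (b - 2)*(b - 1)*(b + 1)*(b + 2)*(b + 3)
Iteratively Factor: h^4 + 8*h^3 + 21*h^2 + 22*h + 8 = (h + 2)*(h^3 + 6*h^2 + 9*h + 4) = (h + 1)*(h + 2)*(h^2 + 5*h + 4) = (h + 1)^2*(h + 2)*(h + 4)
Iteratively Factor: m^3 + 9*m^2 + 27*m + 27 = (m + 3)*(m^2 + 6*m + 9) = (m + 3)^2*(m + 3)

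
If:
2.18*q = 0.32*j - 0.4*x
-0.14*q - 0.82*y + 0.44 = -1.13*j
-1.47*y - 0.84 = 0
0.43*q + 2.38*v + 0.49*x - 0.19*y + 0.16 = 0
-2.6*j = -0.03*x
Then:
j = -0.27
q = 4.29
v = 3.97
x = -23.61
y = -0.57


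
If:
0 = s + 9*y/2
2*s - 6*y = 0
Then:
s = 0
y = 0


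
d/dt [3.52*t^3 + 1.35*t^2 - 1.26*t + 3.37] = 10.56*t^2 + 2.7*t - 1.26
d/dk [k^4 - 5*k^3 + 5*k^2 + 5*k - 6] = 4*k^3 - 15*k^2 + 10*k + 5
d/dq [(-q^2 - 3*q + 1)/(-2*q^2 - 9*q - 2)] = (3*q^2 + 8*q + 15)/(4*q^4 + 36*q^3 + 89*q^2 + 36*q + 4)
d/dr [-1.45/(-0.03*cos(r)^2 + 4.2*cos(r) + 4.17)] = (0.087*cos(r) - 6.09)*sin(r)/(-0.03*cos(r)^2 + 4.2*cos(r) + 4.17)^2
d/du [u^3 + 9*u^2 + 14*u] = 3*u^2 + 18*u + 14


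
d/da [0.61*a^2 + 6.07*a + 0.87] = 1.22*a + 6.07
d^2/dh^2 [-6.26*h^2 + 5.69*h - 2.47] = -12.5200000000000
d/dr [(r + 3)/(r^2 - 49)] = (r^2 - 2*r*(r + 3) - 49)/(r^2 - 49)^2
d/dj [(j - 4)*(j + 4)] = 2*j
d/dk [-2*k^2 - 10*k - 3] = -4*k - 10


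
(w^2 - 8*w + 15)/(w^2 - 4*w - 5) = (w - 3)/(w + 1)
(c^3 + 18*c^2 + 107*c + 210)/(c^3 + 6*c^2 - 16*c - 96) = (c^2 + 12*c + 35)/(c^2 - 16)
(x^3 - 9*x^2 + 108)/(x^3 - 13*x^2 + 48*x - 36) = (x + 3)/(x - 1)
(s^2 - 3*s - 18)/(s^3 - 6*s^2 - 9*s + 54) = 1/(s - 3)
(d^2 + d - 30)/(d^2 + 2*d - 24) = (d - 5)/(d - 4)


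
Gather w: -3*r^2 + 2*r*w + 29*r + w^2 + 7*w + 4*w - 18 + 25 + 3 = -3*r^2 + 29*r + w^2 + w*(2*r + 11) + 10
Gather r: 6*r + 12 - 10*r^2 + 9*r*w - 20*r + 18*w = -10*r^2 + r*(9*w - 14) + 18*w + 12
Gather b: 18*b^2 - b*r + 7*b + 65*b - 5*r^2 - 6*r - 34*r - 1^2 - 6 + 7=18*b^2 + b*(72 - r) - 5*r^2 - 40*r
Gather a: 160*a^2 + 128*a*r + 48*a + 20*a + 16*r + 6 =160*a^2 + a*(128*r + 68) + 16*r + 6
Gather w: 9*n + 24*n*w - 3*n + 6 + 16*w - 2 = 6*n + w*(24*n + 16) + 4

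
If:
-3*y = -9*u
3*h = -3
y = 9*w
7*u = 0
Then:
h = -1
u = 0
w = 0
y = 0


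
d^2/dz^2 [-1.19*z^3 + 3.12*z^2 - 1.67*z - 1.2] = 6.24 - 7.14*z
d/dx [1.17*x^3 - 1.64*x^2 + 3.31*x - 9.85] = 3.51*x^2 - 3.28*x + 3.31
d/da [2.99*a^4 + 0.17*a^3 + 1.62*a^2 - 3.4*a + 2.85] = 11.96*a^3 + 0.51*a^2 + 3.24*a - 3.4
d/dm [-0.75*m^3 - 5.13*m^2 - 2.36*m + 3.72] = -2.25*m^2 - 10.26*m - 2.36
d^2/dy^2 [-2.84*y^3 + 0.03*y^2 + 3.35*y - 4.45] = 0.06 - 17.04*y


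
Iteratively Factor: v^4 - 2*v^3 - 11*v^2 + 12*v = (v - 4)*(v^3 + 2*v^2 - 3*v) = (v - 4)*(v + 3)*(v^2 - v) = v*(v - 4)*(v + 3)*(v - 1)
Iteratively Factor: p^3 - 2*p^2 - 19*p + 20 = (p + 4)*(p^2 - 6*p + 5) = (p - 5)*(p + 4)*(p - 1)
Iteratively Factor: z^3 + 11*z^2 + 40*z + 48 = (z + 4)*(z^2 + 7*z + 12) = (z + 3)*(z + 4)*(z + 4)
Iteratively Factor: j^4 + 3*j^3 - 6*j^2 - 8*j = (j + 1)*(j^3 + 2*j^2 - 8*j) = (j + 1)*(j + 4)*(j^2 - 2*j) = j*(j + 1)*(j + 4)*(j - 2)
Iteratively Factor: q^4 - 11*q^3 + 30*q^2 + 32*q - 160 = (q - 4)*(q^3 - 7*q^2 + 2*q + 40) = (q - 4)^2*(q^2 - 3*q - 10) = (q - 4)^2*(q + 2)*(q - 5)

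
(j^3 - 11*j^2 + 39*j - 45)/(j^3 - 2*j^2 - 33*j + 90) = (j - 3)/(j + 6)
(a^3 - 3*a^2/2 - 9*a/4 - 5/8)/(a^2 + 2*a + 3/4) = (4*a^2 - 8*a - 5)/(2*(2*a + 3))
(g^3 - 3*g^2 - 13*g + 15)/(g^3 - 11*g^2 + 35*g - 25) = (g + 3)/(g - 5)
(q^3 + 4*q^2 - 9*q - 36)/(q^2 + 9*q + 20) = (q^2 - 9)/(q + 5)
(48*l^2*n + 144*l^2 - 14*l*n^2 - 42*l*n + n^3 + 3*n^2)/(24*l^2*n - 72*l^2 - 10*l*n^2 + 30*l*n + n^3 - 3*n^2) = (8*l*n + 24*l - n^2 - 3*n)/(4*l*n - 12*l - n^2 + 3*n)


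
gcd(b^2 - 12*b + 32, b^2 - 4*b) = b - 4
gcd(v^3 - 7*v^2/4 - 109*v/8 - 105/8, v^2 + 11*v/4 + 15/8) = v + 3/2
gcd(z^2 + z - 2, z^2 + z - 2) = z^2 + z - 2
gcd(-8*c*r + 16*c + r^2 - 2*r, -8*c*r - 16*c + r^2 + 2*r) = -8*c + r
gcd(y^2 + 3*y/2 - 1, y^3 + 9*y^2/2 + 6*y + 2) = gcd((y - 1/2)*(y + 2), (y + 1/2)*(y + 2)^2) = y + 2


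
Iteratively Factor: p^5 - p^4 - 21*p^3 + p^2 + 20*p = (p)*(p^4 - p^3 - 21*p^2 + p + 20) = p*(p - 1)*(p^3 - 21*p - 20) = p*(p - 1)*(p + 4)*(p^2 - 4*p - 5) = p*(p - 1)*(p + 1)*(p + 4)*(p - 5)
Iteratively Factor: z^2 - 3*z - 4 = (z + 1)*(z - 4)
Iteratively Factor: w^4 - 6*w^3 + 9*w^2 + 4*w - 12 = (w - 2)*(w^3 - 4*w^2 + w + 6) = (w - 2)^2*(w^2 - 2*w - 3) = (w - 2)^2*(w + 1)*(w - 3)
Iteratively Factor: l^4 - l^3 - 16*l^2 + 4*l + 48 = (l - 4)*(l^3 + 3*l^2 - 4*l - 12) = (l - 4)*(l + 2)*(l^2 + l - 6) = (l - 4)*(l + 2)*(l + 3)*(l - 2)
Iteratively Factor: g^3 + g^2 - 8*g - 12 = (g + 2)*(g^2 - g - 6) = (g + 2)^2*(g - 3)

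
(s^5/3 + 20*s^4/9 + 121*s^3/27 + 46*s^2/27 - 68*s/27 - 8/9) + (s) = s^5/3 + 20*s^4/9 + 121*s^3/27 + 46*s^2/27 - 41*s/27 - 8/9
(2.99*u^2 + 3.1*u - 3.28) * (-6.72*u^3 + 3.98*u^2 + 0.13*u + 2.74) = -20.0928*u^5 - 8.9318*u^4 + 34.7683*u^3 - 4.4588*u^2 + 8.0676*u - 8.9872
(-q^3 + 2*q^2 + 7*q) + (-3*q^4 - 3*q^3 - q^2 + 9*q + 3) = -3*q^4 - 4*q^3 + q^2 + 16*q + 3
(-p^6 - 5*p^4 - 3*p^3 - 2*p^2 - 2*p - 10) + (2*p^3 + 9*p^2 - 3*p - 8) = -p^6 - 5*p^4 - p^3 + 7*p^2 - 5*p - 18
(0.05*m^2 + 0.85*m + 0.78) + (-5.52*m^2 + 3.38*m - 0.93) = -5.47*m^2 + 4.23*m - 0.15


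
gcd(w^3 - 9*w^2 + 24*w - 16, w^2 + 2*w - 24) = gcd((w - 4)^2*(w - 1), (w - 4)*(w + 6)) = w - 4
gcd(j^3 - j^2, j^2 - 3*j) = j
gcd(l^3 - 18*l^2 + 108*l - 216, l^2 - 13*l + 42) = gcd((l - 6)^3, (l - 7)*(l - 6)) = l - 6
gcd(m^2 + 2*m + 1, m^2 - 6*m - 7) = m + 1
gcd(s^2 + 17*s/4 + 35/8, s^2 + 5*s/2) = s + 5/2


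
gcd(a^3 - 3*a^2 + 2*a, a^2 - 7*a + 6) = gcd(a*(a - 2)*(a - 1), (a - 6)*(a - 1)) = a - 1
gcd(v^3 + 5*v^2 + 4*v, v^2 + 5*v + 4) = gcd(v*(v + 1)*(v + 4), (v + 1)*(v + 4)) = v^2 + 5*v + 4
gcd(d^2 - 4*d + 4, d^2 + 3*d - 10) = d - 2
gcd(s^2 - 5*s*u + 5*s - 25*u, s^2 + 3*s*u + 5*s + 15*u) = s + 5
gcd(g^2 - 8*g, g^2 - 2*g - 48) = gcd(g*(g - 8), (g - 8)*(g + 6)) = g - 8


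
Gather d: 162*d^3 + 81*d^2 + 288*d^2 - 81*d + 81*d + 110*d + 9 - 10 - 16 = 162*d^3 + 369*d^2 + 110*d - 17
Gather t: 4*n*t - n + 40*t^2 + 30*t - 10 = -n + 40*t^2 + t*(4*n + 30) - 10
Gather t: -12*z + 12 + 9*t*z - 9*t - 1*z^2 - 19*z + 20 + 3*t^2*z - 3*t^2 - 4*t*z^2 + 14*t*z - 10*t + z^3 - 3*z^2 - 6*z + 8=t^2*(3*z - 3) + t*(-4*z^2 + 23*z - 19) + z^3 - 4*z^2 - 37*z + 40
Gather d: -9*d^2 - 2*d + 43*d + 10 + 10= -9*d^2 + 41*d + 20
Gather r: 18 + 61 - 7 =72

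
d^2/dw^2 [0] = 0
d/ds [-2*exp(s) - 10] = -2*exp(s)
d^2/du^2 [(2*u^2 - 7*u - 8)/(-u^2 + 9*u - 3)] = 2*(-11*u^3 + 42*u^2 - 279*u + 795)/(u^6 - 27*u^5 + 252*u^4 - 891*u^3 + 756*u^2 - 243*u + 27)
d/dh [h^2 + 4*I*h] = 2*h + 4*I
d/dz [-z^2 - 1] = -2*z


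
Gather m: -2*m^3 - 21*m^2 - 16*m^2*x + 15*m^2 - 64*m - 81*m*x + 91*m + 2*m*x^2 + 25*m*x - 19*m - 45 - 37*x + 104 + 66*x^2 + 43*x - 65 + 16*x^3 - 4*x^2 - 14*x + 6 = -2*m^3 + m^2*(-16*x - 6) + m*(2*x^2 - 56*x + 8) + 16*x^3 + 62*x^2 - 8*x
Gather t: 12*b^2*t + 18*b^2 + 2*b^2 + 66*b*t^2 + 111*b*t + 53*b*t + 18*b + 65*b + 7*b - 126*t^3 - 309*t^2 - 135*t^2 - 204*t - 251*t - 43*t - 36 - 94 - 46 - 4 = 20*b^2 + 90*b - 126*t^3 + t^2*(66*b - 444) + t*(12*b^2 + 164*b - 498) - 180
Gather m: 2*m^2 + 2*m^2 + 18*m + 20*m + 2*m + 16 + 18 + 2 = 4*m^2 + 40*m + 36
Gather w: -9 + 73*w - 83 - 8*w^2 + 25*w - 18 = -8*w^2 + 98*w - 110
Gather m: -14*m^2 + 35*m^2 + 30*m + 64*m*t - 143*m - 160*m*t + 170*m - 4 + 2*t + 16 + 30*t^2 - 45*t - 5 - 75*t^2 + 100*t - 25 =21*m^2 + m*(57 - 96*t) - 45*t^2 + 57*t - 18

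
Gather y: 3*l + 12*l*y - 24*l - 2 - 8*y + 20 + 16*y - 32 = -21*l + y*(12*l + 8) - 14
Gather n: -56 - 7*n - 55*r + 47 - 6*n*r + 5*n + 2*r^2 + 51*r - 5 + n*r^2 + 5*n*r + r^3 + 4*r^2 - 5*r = n*(r^2 - r - 2) + r^3 + 6*r^2 - 9*r - 14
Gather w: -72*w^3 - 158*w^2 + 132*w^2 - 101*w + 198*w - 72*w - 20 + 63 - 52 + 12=-72*w^3 - 26*w^2 + 25*w + 3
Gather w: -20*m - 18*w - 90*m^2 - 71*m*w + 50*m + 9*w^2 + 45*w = -90*m^2 + 30*m + 9*w^2 + w*(27 - 71*m)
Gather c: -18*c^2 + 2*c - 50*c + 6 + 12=-18*c^2 - 48*c + 18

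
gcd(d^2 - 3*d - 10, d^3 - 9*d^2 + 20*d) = d - 5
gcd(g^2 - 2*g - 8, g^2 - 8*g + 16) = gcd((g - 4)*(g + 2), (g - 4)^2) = g - 4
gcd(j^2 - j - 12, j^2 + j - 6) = j + 3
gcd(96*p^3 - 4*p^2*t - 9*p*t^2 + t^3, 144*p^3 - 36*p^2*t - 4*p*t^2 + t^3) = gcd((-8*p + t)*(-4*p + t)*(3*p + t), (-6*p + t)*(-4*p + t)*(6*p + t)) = 4*p - t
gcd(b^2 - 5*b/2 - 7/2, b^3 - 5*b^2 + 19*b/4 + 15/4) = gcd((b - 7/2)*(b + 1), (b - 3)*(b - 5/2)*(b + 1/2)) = 1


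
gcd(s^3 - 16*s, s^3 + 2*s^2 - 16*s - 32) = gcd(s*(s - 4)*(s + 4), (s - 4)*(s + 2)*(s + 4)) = s^2 - 16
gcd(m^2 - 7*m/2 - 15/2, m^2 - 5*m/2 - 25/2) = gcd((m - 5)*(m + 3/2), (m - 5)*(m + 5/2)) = m - 5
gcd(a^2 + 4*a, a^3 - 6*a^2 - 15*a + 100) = a + 4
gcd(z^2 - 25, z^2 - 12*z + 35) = z - 5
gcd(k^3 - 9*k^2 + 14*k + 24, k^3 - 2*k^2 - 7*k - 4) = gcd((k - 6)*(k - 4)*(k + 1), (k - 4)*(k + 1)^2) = k^2 - 3*k - 4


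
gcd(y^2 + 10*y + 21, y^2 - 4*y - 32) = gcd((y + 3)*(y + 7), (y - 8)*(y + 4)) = 1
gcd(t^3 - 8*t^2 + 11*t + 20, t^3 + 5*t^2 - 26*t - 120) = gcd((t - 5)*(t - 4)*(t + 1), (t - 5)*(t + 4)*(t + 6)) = t - 5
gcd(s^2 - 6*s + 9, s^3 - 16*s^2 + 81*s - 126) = s - 3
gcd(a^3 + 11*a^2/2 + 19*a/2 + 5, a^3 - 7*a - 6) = a^2 + 3*a + 2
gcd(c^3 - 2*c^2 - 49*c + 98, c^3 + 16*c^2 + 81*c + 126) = c + 7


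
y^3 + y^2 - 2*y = y*(y - 1)*(y + 2)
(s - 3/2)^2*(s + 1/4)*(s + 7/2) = s^4 + 3*s^3/4 - 65*s^2/8 + 93*s/16 + 63/32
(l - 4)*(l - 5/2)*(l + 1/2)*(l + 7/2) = l^4 - 5*l^3/2 - 57*l^2/4 + 229*l/8 + 35/2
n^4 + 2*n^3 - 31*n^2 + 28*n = n*(n - 4)*(n - 1)*(n + 7)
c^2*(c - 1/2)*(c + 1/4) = c^4 - c^3/4 - c^2/8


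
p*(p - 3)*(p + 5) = p^3 + 2*p^2 - 15*p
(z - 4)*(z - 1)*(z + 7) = z^3 + 2*z^2 - 31*z + 28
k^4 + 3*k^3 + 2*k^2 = k^2*(k + 1)*(k + 2)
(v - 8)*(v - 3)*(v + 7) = v^3 - 4*v^2 - 53*v + 168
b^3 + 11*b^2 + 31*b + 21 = (b + 1)*(b + 3)*(b + 7)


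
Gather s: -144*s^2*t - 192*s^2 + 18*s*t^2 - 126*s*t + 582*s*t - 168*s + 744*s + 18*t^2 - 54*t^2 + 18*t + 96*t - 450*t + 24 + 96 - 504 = s^2*(-144*t - 192) + s*(18*t^2 + 456*t + 576) - 36*t^2 - 336*t - 384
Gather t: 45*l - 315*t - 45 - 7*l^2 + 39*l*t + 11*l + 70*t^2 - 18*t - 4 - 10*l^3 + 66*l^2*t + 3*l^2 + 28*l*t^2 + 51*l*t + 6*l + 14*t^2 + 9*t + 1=-10*l^3 - 4*l^2 + 62*l + t^2*(28*l + 84) + t*(66*l^2 + 90*l - 324) - 48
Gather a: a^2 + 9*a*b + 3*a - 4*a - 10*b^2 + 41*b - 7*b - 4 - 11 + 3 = a^2 + a*(9*b - 1) - 10*b^2 + 34*b - 12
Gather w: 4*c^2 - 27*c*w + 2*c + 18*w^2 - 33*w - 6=4*c^2 + 2*c + 18*w^2 + w*(-27*c - 33) - 6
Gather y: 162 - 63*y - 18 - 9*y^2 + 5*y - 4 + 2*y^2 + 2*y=-7*y^2 - 56*y + 140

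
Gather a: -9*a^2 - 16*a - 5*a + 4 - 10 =-9*a^2 - 21*a - 6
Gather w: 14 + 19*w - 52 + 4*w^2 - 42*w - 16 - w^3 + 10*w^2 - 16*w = -w^3 + 14*w^2 - 39*w - 54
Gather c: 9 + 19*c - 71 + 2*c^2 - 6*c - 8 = 2*c^2 + 13*c - 70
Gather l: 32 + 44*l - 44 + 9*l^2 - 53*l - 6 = 9*l^2 - 9*l - 18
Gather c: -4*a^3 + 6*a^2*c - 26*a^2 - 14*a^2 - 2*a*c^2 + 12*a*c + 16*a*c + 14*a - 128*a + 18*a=-4*a^3 - 40*a^2 - 2*a*c^2 - 96*a + c*(6*a^2 + 28*a)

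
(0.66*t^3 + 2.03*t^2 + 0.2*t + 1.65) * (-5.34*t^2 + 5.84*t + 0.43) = -3.5244*t^5 - 6.9858*t^4 + 11.071*t^3 - 6.7701*t^2 + 9.722*t + 0.7095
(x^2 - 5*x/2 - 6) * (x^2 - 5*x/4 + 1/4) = x^4 - 15*x^3/4 - 21*x^2/8 + 55*x/8 - 3/2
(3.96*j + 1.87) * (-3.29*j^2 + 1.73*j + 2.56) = -13.0284*j^3 + 0.698499999999999*j^2 + 13.3727*j + 4.7872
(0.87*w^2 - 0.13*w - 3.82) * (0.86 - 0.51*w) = -0.4437*w^3 + 0.8145*w^2 + 1.8364*w - 3.2852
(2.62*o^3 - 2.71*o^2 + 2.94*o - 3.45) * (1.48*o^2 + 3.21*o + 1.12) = 3.8776*o^5 + 4.3994*o^4 - 1.4135*o^3 + 1.2962*o^2 - 7.7817*o - 3.864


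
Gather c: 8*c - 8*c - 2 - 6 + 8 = 0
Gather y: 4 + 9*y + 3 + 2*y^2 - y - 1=2*y^2 + 8*y + 6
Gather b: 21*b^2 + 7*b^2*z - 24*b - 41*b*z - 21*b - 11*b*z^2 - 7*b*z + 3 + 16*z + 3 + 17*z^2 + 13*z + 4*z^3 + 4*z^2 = b^2*(7*z + 21) + b*(-11*z^2 - 48*z - 45) + 4*z^3 + 21*z^2 + 29*z + 6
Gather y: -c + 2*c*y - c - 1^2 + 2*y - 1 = -2*c + y*(2*c + 2) - 2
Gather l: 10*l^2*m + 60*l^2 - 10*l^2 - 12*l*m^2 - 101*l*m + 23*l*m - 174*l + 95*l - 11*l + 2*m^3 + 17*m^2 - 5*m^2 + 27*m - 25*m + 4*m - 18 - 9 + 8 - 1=l^2*(10*m + 50) + l*(-12*m^2 - 78*m - 90) + 2*m^3 + 12*m^2 + 6*m - 20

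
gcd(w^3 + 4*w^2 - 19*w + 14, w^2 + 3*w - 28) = w + 7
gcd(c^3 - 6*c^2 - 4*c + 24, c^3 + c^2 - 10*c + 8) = c - 2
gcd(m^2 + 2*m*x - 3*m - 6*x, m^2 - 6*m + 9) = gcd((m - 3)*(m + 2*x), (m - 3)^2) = m - 3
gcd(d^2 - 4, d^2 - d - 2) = d - 2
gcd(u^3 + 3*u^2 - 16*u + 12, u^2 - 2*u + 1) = u - 1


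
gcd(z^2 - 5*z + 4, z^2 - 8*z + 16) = z - 4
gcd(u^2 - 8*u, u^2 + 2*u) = u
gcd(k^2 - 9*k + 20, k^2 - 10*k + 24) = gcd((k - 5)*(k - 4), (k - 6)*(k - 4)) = k - 4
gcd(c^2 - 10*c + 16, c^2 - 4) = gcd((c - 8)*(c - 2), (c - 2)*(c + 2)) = c - 2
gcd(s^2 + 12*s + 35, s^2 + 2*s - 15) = s + 5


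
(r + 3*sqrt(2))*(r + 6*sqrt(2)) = r^2 + 9*sqrt(2)*r + 36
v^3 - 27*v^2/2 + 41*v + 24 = (v - 8)*(v - 6)*(v + 1/2)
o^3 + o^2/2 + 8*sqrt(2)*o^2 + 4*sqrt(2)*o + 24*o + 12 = (o + 1/2)*(o + 2*sqrt(2))*(o + 6*sqrt(2))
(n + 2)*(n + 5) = n^2 + 7*n + 10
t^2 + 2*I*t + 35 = (t - 5*I)*(t + 7*I)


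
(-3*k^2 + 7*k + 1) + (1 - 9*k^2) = -12*k^2 + 7*k + 2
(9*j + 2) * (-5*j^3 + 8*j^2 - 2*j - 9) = -45*j^4 + 62*j^3 - 2*j^2 - 85*j - 18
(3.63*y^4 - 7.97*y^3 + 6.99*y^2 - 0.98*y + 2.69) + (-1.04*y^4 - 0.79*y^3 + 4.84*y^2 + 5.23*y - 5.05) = 2.59*y^4 - 8.76*y^3 + 11.83*y^2 + 4.25*y - 2.36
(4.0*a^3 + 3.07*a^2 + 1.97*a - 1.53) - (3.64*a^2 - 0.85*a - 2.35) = 4.0*a^3 - 0.57*a^2 + 2.82*a + 0.82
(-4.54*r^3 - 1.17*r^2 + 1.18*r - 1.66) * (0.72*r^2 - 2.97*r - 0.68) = -3.2688*r^5 + 12.6414*r^4 + 7.4117*r^3 - 3.9042*r^2 + 4.1278*r + 1.1288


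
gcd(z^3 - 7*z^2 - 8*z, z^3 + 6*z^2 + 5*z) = z^2 + z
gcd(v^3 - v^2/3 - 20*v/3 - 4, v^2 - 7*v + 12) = v - 3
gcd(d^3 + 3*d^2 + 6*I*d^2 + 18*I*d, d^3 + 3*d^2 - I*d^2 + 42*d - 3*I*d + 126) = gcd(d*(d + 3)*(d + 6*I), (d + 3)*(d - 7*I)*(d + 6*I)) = d^2 + d*(3 + 6*I) + 18*I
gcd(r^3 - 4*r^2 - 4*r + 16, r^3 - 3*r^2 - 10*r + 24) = r^2 - 6*r + 8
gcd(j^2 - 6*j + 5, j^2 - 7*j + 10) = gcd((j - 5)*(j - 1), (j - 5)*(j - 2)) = j - 5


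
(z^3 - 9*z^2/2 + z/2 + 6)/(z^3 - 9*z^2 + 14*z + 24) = (z - 3/2)/(z - 6)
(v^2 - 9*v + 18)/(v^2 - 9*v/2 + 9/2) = 2*(v - 6)/(2*v - 3)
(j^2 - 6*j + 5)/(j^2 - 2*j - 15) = (j - 1)/(j + 3)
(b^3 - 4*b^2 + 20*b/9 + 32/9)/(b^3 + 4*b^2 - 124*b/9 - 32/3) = (b - 2)/(b + 6)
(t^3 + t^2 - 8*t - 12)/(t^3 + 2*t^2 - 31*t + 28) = (t^3 + t^2 - 8*t - 12)/(t^3 + 2*t^2 - 31*t + 28)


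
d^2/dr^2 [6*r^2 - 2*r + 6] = 12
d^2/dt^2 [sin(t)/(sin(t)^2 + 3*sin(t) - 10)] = (-sin(t)^5 + 3*sin(t)^4 - 58*sin(t)^3 - 30*sin(t)^2 - 40*sin(t) + 60)/((sin(t) - 2)^3*(sin(t) + 5)^3)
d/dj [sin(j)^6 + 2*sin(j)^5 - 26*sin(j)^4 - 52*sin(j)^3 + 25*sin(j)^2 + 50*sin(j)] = 2*(3*sin(j)^5 + 5*sin(j)^4 - 52*sin(j)^3 - 78*sin(j)^2 + 25*sin(j) + 25)*cos(j)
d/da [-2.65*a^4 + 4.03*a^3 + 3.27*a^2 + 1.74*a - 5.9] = -10.6*a^3 + 12.09*a^2 + 6.54*a + 1.74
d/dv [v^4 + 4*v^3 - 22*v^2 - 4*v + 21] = 4*v^3 + 12*v^2 - 44*v - 4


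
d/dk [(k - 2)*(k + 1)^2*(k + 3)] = 4*k^3 + 9*k^2 - 6*k - 11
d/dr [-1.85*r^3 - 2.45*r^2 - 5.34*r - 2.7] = -5.55*r^2 - 4.9*r - 5.34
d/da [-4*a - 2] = -4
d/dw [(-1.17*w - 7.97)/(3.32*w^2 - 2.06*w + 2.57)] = (3.8844*w^2 + 52.9208*w - 19.4251)/(11.0224*w^4 - 13.6784*w^3 + 21.3084*w^2 - 10.5884*w + 6.6049)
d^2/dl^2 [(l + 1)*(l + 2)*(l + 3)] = 6*l + 12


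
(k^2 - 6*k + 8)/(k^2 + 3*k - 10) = (k - 4)/(k + 5)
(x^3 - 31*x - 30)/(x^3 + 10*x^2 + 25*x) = (x^2 - 5*x - 6)/(x*(x + 5))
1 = 1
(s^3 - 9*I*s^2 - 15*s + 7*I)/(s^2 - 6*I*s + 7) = (s^2 - 2*I*s - 1)/(s + I)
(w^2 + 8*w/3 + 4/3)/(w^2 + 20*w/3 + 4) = (w + 2)/(w + 6)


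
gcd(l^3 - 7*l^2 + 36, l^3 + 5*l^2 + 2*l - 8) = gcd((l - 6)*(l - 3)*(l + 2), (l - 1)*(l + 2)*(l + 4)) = l + 2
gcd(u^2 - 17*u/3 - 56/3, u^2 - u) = 1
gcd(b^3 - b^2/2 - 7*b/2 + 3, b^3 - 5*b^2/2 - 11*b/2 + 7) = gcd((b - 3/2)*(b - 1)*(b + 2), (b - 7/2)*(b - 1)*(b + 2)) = b^2 + b - 2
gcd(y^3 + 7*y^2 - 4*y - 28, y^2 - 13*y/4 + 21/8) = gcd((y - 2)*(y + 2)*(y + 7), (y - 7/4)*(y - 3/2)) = 1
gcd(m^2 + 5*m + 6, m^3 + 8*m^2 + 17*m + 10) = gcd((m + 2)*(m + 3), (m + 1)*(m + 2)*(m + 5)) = m + 2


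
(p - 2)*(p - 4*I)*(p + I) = p^3 - 2*p^2 - 3*I*p^2 + 4*p + 6*I*p - 8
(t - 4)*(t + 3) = t^2 - t - 12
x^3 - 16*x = x*(x - 4)*(x + 4)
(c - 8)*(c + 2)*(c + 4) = c^3 - 2*c^2 - 40*c - 64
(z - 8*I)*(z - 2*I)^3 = z^4 - 14*I*z^3 - 60*z^2 + 104*I*z + 64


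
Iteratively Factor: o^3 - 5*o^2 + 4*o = (o)*(o^2 - 5*o + 4) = o*(o - 4)*(o - 1)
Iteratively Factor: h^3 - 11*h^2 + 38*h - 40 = (h - 2)*(h^2 - 9*h + 20) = (h - 4)*(h - 2)*(h - 5)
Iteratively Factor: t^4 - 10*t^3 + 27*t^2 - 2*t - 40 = (t - 4)*(t^3 - 6*t^2 + 3*t + 10) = (t - 4)*(t - 2)*(t^2 - 4*t - 5) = (t - 5)*(t - 4)*(t - 2)*(t + 1)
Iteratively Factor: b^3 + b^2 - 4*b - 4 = (b - 2)*(b^2 + 3*b + 2) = (b - 2)*(b + 1)*(b + 2)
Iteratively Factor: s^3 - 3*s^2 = (s)*(s^2 - 3*s) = s^2*(s - 3)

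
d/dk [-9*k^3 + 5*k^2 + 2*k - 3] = -27*k^2 + 10*k + 2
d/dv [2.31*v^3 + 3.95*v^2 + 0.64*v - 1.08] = 6.93*v^2 + 7.9*v + 0.64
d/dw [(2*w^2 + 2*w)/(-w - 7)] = 2*(-w^2 - 14*w - 7)/(w^2 + 14*w + 49)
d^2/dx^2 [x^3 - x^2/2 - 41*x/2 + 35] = 6*x - 1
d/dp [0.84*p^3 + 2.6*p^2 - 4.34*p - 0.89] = 2.52*p^2 + 5.2*p - 4.34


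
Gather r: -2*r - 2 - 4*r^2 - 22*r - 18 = -4*r^2 - 24*r - 20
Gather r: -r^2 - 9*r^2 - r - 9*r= -10*r^2 - 10*r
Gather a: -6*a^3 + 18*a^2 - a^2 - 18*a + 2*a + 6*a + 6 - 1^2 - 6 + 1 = -6*a^3 + 17*a^2 - 10*a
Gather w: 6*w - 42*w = -36*w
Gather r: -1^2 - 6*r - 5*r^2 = -5*r^2 - 6*r - 1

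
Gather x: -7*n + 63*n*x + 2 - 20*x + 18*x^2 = -7*n + 18*x^2 + x*(63*n - 20) + 2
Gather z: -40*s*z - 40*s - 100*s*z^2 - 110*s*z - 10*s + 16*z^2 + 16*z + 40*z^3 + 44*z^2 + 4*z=-50*s + 40*z^3 + z^2*(60 - 100*s) + z*(20 - 150*s)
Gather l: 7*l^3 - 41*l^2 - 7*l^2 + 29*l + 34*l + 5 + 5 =7*l^3 - 48*l^2 + 63*l + 10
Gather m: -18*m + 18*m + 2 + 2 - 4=0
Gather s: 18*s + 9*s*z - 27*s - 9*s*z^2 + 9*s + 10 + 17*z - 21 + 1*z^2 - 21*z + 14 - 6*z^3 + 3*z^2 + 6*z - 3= s*(-9*z^2 + 9*z) - 6*z^3 + 4*z^2 + 2*z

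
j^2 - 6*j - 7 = (j - 7)*(j + 1)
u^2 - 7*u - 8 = (u - 8)*(u + 1)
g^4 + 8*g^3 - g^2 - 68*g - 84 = (g - 3)*(g + 2)^2*(g + 7)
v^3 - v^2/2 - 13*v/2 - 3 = (v - 3)*(v + 1/2)*(v + 2)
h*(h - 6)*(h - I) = h^3 - 6*h^2 - I*h^2 + 6*I*h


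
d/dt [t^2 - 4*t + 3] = 2*t - 4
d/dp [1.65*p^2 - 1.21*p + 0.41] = 3.3*p - 1.21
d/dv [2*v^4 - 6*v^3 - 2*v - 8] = 8*v^3 - 18*v^2 - 2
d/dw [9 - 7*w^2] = -14*w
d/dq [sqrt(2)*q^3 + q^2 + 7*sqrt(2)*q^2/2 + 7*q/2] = 3*sqrt(2)*q^2 + 2*q + 7*sqrt(2)*q + 7/2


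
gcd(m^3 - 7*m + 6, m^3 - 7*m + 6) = m^3 - 7*m + 6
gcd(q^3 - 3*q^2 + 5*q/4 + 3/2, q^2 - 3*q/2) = q - 3/2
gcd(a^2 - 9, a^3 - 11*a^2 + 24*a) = a - 3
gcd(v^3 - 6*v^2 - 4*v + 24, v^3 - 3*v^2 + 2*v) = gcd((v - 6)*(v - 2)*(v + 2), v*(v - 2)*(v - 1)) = v - 2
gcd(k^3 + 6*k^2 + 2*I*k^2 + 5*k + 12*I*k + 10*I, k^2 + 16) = 1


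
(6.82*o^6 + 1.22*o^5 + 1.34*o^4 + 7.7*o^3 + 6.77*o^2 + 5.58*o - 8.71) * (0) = 0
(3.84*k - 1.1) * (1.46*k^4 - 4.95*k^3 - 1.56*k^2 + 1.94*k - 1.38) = 5.6064*k^5 - 20.614*k^4 - 0.5454*k^3 + 9.1656*k^2 - 7.4332*k + 1.518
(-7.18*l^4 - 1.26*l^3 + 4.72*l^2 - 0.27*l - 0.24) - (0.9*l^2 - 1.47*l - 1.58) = -7.18*l^4 - 1.26*l^3 + 3.82*l^2 + 1.2*l + 1.34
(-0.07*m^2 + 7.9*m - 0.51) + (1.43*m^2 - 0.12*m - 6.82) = 1.36*m^2 + 7.78*m - 7.33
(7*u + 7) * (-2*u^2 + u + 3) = -14*u^3 - 7*u^2 + 28*u + 21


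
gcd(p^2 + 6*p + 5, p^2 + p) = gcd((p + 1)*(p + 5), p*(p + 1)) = p + 1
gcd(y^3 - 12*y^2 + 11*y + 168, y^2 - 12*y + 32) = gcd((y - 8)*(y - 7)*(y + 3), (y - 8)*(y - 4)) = y - 8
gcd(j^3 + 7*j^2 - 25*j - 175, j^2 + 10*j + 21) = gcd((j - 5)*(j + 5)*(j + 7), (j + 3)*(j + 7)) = j + 7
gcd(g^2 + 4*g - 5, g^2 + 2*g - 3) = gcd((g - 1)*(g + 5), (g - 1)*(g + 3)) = g - 1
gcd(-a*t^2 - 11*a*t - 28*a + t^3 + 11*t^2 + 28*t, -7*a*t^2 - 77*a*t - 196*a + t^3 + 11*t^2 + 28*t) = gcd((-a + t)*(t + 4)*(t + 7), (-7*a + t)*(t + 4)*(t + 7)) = t^2 + 11*t + 28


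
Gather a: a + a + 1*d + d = 2*a + 2*d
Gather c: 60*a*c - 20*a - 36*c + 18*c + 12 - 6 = -20*a + c*(60*a - 18) + 6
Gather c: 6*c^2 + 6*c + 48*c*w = 6*c^2 + c*(48*w + 6)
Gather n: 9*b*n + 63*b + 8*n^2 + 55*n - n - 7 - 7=63*b + 8*n^2 + n*(9*b + 54) - 14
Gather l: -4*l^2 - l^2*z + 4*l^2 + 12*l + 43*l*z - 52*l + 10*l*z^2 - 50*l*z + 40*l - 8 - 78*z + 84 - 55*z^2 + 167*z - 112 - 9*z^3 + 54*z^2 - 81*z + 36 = -l^2*z + l*(10*z^2 - 7*z) - 9*z^3 - z^2 + 8*z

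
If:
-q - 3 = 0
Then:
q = -3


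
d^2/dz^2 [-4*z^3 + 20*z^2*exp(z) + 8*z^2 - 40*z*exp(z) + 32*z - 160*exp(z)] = 20*z^2*exp(z) + 40*z*exp(z) - 24*z - 200*exp(z) + 16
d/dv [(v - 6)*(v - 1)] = 2*v - 7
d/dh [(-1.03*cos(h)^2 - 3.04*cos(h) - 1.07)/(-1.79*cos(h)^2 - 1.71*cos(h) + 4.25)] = (3.6803*cos(h)^2 + 12.5856*cos(h) + 14.7497)*sin(h)/(3.2041*cos(h)^4 + 6.1218*cos(h)^3 - 12.2909*cos(h)^2 - 14.535*cos(h) + 18.0625)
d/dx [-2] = 0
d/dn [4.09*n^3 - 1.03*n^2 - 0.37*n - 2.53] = 12.27*n^2 - 2.06*n - 0.37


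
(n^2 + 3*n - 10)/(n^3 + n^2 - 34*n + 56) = (n + 5)/(n^2 + 3*n - 28)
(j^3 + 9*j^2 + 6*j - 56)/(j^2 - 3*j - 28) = (j^2 + 5*j - 14)/(j - 7)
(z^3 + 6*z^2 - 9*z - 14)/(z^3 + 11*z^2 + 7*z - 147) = (z^2 - z - 2)/(z^2 + 4*z - 21)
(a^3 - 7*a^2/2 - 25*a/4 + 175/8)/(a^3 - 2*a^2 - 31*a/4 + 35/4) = (a - 5/2)/(a - 1)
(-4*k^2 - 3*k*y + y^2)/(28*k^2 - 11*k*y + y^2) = (k + y)/(-7*k + y)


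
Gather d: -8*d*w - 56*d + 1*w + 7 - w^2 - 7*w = d*(-8*w - 56) - w^2 - 6*w + 7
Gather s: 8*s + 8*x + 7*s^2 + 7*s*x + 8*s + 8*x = 7*s^2 + s*(7*x + 16) + 16*x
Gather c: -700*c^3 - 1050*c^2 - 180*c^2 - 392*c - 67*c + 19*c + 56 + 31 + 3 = -700*c^3 - 1230*c^2 - 440*c + 90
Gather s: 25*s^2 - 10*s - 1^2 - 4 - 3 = 25*s^2 - 10*s - 8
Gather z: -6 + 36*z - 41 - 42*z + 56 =9 - 6*z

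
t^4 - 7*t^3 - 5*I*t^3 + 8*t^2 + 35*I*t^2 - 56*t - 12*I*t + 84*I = (t - 7)*(t - 6*I)*(t - I)*(t + 2*I)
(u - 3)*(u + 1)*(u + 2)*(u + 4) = u^4 + 4*u^3 - 7*u^2 - 34*u - 24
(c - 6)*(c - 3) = c^2 - 9*c + 18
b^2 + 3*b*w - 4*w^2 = (b - w)*(b + 4*w)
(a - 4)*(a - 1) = a^2 - 5*a + 4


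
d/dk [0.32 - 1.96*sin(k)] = -1.96*cos(k)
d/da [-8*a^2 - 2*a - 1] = -16*a - 2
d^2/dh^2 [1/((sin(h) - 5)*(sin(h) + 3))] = (-4*sin(h)^4 + 6*sin(h)^3 - 58*sin(h)^2 + 18*sin(h) + 38)/((sin(h) - 5)^3*(sin(h) + 3)^3)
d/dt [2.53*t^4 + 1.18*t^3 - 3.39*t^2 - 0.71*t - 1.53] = 10.12*t^3 + 3.54*t^2 - 6.78*t - 0.71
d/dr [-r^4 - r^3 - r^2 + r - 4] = -4*r^3 - 3*r^2 - 2*r + 1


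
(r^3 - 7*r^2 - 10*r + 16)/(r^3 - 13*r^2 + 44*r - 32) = (r + 2)/(r - 4)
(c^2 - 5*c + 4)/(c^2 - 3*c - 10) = (-c^2 + 5*c - 4)/(-c^2 + 3*c + 10)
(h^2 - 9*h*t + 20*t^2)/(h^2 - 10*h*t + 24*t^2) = (-h + 5*t)/(-h + 6*t)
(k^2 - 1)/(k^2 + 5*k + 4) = (k - 1)/(k + 4)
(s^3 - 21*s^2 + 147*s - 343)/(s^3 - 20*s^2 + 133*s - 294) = (s - 7)/(s - 6)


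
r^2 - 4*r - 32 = (r - 8)*(r + 4)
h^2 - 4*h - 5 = (h - 5)*(h + 1)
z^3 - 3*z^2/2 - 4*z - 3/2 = (z - 3)*(z + 1/2)*(z + 1)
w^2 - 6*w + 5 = (w - 5)*(w - 1)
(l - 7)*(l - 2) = l^2 - 9*l + 14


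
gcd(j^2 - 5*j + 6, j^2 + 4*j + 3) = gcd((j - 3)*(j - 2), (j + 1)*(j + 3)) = 1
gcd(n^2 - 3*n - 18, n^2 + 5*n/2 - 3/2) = n + 3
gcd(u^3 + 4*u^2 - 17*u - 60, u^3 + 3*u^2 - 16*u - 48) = u^2 - u - 12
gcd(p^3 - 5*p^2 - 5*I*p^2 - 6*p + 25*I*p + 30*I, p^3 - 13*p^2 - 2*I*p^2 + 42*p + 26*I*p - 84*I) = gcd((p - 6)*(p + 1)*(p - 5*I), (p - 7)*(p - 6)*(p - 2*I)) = p - 6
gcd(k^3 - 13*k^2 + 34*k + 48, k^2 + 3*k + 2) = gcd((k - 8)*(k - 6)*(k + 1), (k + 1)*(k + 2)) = k + 1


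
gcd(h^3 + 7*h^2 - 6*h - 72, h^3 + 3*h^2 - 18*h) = h^2 + 3*h - 18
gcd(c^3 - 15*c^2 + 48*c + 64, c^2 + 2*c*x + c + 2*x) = c + 1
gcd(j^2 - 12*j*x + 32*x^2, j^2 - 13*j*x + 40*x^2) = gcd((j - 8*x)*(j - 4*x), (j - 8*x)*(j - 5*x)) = -j + 8*x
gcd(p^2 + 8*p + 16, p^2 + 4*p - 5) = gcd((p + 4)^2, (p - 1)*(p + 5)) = 1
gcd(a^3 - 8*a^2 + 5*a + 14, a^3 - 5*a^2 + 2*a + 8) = a^2 - a - 2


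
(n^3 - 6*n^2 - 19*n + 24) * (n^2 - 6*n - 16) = n^5 - 12*n^4 + n^3 + 234*n^2 + 160*n - 384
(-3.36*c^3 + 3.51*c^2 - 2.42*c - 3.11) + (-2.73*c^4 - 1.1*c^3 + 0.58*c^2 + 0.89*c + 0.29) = -2.73*c^4 - 4.46*c^3 + 4.09*c^2 - 1.53*c - 2.82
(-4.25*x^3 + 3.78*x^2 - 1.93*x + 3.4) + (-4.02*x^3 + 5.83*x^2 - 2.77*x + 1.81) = -8.27*x^3 + 9.61*x^2 - 4.7*x + 5.21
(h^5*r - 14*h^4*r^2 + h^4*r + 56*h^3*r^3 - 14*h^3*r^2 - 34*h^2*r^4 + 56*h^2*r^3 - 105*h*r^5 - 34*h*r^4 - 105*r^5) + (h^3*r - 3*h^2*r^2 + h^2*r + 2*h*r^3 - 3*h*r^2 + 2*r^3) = h^5*r - 14*h^4*r^2 + h^4*r + 56*h^3*r^3 - 14*h^3*r^2 + h^3*r - 34*h^2*r^4 + 56*h^2*r^3 - 3*h^2*r^2 + h^2*r - 105*h*r^5 - 34*h*r^4 + 2*h*r^3 - 3*h*r^2 - 105*r^5 + 2*r^3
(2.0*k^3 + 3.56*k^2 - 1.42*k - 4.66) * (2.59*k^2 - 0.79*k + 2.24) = 5.18*k^5 + 7.6404*k^4 - 2.0102*k^3 - 2.9732*k^2 + 0.5006*k - 10.4384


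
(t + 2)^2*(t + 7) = t^3 + 11*t^2 + 32*t + 28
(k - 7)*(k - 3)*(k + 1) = k^3 - 9*k^2 + 11*k + 21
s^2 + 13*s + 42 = (s + 6)*(s + 7)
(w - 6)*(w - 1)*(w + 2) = w^3 - 5*w^2 - 8*w + 12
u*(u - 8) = u^2 - 8*u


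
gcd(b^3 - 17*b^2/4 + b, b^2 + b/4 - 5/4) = 1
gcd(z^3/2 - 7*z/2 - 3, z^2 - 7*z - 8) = z + 1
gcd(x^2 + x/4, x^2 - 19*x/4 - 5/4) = x + 1/4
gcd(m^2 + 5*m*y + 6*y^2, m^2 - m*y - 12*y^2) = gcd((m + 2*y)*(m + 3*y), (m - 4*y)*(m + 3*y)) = m + 3*y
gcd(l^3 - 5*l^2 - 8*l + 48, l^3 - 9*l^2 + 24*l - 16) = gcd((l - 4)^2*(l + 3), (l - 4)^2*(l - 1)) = l^2 - 8*l + 16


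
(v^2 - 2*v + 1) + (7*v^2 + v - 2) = 8*v^2 - v - 1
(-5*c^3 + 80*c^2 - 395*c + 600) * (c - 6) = -5*c^4 + 110*c^3 - 875*c^2 + 2970*c - 3600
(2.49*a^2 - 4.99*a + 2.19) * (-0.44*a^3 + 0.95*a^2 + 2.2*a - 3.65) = -1.0956*a^5 + 4.5611*a^4 - 0.2261*a^3 - 17.986*a^2 + 23.0315*a - 7.9935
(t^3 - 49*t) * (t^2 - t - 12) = t^5 - t^4 - 61*t^3 + 49*t^2 + 588*t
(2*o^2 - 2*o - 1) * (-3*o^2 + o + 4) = -6*o^4 + 8*o^3 + 9*o^2 - 9*o - 4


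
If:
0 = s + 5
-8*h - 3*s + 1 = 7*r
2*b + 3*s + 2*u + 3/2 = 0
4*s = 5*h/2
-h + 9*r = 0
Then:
No Solution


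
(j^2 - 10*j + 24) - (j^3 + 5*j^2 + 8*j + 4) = -j^3 - 4*j^2 - 18*j + 20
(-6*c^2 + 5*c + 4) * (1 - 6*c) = 36*c^3 - 36*c^2 - 19*c + 4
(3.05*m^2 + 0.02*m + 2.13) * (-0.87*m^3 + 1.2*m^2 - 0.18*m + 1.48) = -2.6535*m^5 + 3.6426*m^4 - 2.3781*m^3 + 7.0664*m^2 - 0.3538*m + 3.1524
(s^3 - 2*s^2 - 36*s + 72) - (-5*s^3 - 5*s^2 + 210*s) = 6*s^3 + 3*s^2 - 246*s + 72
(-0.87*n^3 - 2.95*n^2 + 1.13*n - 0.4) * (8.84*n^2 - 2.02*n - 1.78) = -7.6908*n^5 - 24.3206*n^4 + 17.4968*n^3 - 0.5676*n^2 - 1.2034*n + 0.712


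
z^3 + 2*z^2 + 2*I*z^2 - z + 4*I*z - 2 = (z + 2)*(z + I)^2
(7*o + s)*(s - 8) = 7*o*s - 56*o + s^2 - 8*s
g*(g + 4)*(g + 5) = g^3 + 9*g^2 + 20*g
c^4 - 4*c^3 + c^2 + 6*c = c*(c - 3)*(c - 2)*(c + 1)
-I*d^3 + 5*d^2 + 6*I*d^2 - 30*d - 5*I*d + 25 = (d - 5)*(d + 5*I)*(-I*d + I)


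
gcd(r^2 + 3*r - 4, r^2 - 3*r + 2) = r - 1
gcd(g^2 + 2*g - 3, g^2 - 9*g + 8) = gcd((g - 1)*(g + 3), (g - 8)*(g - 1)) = g - 1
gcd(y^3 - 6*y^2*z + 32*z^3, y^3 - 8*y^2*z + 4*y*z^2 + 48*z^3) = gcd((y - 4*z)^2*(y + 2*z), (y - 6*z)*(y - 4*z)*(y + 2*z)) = y^2 - 2*y*z - 8*z^2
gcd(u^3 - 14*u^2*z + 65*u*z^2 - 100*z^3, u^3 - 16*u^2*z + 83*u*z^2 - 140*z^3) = u^2 - 9*u*z + 20*z^2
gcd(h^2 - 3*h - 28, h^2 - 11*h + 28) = h - 7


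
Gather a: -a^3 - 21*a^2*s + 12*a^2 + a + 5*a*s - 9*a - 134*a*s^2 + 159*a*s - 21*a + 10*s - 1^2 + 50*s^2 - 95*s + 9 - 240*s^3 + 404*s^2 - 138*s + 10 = -a^3 + a^2*(12 - 21*s) + a*(-134*s^2 + 164*s - 29) - 240*s^3 + 454*s^2 - 223*s + 18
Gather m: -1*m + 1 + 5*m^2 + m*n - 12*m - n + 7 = 5*m^2 + m*(n - 13) - n + 8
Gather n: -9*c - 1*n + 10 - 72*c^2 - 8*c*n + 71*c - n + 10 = -72*c^2 + 62*c + n*(-8*c - 2) + 20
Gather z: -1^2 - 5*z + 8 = 7 - 5*z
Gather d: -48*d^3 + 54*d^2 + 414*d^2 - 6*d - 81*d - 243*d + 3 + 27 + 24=-48*d^3 + 468*d^2 - 330*d + 54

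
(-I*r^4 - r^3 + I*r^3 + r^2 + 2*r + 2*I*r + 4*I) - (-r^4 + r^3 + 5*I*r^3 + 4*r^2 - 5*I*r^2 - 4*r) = r^4 - I*r^4 - 2*r^3 - 4*I*r^3 - 3*r^2 + 5*I*r^2 + 6*r + 2*I*r + 4*I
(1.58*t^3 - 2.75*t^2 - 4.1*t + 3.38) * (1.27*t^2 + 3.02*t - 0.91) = 2.0066*t^5 + 1.2791*t^4 - 14.9498*t^3 - 5.5869*t^2 + 13.9386*t - 3.0758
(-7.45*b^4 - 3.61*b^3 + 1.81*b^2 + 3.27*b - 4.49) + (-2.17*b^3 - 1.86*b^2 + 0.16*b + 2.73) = -7.45*b^4 - 5.78*b^3 - 0.05*b^2 + 3.43*b - 1.76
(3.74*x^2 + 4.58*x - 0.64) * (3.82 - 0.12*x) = -0.4488*x^3 + 13.7372*x^2 + 17.5724*x - 2.4448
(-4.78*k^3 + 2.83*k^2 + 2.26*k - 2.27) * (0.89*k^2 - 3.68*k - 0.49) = -4.2542*k^5 + 20.1091*k^4 - 6.0608*k^3 - 11.7238*k^2 + 7.2462*k + 1.1123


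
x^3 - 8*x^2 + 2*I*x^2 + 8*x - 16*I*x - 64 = (x - 8)*(x - 2*I)*(x + 4*I)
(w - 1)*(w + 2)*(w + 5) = w^3 + 6*w^2 + 3*w - 10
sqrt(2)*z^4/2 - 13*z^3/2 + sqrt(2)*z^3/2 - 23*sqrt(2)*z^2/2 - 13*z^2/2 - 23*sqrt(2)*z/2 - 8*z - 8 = (z + 1)*(z - 8*sqrt(2))*(z + sqrt(2)/2)*(sqrt(2)*z/2 + 1)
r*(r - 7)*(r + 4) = r^3 - 3*r^2 - 28*r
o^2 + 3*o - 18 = (o - 3)*(o + 6)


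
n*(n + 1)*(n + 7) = n^3 + 8*n^2 + 7*n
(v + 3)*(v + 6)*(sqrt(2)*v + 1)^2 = 2*v^4 + 2*sqrt(2)*v^3 + 18*v^3 + 18*sqrt(2)*v^2 + 37*v^2 + 9*v + 36*sqrt(2)*v + 18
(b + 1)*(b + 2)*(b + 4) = b^3 + 7*b^2 + 14*b + 8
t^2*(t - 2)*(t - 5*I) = t^4 - 2*t^3 - 5*I*t^3 + 10*I*t^2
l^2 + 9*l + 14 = (l + 2)*(l + 7)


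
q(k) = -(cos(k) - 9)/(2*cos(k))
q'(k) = -(cos(k) - 9)*sin(k)/(2*cos(k)^2) + sin(k)/(2*cos(k))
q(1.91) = -14.02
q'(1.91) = 38.33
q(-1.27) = 14.69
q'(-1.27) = -48.96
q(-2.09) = -9.57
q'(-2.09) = -15.87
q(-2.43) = -6.44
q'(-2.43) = -5.12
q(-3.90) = -6.70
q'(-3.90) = 5.87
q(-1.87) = -15.77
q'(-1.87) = -49.49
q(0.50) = 4.63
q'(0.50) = 2.80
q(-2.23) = -7.85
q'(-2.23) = -9.48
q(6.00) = 4.19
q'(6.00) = -1.36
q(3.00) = -5.05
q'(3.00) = 0.65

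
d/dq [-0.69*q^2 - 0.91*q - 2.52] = -1.38*q - 0.91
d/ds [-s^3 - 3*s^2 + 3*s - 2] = -3*s^2 - 6*s + 3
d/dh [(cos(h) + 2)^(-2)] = 2*sin(h)/(cos(h) + 2)^3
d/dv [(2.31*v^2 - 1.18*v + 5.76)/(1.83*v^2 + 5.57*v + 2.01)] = (15.0261*v^2 - 11.7954*v - 34.455)/(3.3489*v^4 + 20.3862*v^3 + 38.3815*v^2 + 22.3914*v + 4.0401)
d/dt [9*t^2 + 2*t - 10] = 18*t + 2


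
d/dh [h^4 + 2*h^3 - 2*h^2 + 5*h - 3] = 4*h^3 + 6*h^2 - 4*h + 5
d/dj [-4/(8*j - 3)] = 32/(8*j - 3)^2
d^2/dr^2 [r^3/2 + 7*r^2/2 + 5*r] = 3*r + 7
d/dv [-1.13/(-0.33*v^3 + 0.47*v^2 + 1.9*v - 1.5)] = (-1.1187*v^2 + 1.0622*v + 2.147)/(0.33*v^3 - 0.47*v^2 - 1.9*v + 1.5)^2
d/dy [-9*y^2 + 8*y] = 8 - 18*y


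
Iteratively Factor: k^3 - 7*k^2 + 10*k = (k - 5)*(k^2 - 2*k) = k*(k - 5)*(k - 2)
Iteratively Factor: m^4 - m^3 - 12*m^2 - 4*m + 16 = (m - 1)*(m^3 - 12*m - 16) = (m - 1)*(m + 2)*(m^2 - 2*m - 8) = (m - 4)*(m - 1)*(m + 2)*(m + 2)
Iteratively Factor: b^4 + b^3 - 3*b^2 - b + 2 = (b - 1)*(b^3 + 2*b^2 - b - 2) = (b - 1)*(b + 2)*(b^2 - 1) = (b - 1)*(b + 1)*(b + 2)*(b - 1)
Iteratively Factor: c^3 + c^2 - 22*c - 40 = (c + 4)*(c^2 - 3*c - 10) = (c + 2)*(c + 4)*(c - 5)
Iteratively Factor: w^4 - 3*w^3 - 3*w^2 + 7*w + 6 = (w + 1)*(w^3 - 4*w^2 + w + 6) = (w + 1)^2*(w^2 - 5*w + 6) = (w - 3)*(w + 1)^2*(w - 2)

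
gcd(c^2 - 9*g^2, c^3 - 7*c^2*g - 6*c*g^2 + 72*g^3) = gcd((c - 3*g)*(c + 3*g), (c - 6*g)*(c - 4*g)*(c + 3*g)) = c + 3*g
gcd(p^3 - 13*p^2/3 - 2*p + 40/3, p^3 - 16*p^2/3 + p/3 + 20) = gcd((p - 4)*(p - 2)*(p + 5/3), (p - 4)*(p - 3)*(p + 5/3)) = p^2 - 7*p/3 - 20/3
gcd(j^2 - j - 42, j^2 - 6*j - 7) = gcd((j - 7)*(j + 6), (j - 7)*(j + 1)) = j - 7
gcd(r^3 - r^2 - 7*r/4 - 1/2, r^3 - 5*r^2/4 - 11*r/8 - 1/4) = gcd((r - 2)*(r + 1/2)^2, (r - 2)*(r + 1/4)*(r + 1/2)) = r^2 - 3*r/2 - 1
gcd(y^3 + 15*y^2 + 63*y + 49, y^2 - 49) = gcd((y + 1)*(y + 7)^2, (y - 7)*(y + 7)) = y + 7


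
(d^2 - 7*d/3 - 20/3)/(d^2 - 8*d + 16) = (d + 5/3)/(d - 4)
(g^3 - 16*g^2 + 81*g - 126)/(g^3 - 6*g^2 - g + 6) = (g^2 - 10*g + 21)/(g^2 - 1)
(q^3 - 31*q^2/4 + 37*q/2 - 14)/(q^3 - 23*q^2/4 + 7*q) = (q - 2)/q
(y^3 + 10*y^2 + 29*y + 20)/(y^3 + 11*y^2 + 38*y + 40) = (y + 1)/(y + 2)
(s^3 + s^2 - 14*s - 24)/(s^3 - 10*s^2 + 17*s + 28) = (s^2 + 5*s + 6)/(s^2 - 6*s - 7)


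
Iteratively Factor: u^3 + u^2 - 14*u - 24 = (u + 3)*(u^2 - 2*u - 8) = (u + 2)*(u + 3)*(u - 4)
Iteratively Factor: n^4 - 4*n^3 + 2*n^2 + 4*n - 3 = (n - 3)*(n^3 - n^2 - n + 1) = (n - 3)*(n - 1)*(n^2 - 1) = (n - 3)*(n - 1)*(n + 1)*(n - 1)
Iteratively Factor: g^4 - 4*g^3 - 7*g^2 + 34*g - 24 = (g - 4)*(g^3 - 7*g + 6) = (g - 4)*(g + 3)*(g^2 - 3*g + 2) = (g - 4)*(g - 1)*(g + 3)*(g - 2)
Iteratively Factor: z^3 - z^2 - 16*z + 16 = (z - 1)*(z^2 - 16) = (z - 1)*(z + 4)*(z - 4)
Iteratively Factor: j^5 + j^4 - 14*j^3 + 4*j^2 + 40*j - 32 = (j - 2)*(j^4 + 3*j^3 - 8*j^2 - 12*j + 16) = (j - 2)*(j - 1)*(j^3 + 4*j^2 - 4*j - 16) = (j - 2)*(j - 1)*(j + 2)*(j^2 + 2*j - 8) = (j - 2)^2*(j - 1)*(j + 2)*(j + 4)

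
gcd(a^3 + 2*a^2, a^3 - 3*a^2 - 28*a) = a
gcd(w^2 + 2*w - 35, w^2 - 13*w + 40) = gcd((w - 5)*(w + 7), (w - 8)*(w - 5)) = w - 5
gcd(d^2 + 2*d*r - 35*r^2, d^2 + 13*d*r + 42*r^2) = d + 7*r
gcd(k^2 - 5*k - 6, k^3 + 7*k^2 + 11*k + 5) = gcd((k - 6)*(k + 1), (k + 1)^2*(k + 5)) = k + 1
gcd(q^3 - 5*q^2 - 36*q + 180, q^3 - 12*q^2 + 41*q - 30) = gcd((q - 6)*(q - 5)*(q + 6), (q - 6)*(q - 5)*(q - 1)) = q^2 - 11*q + 30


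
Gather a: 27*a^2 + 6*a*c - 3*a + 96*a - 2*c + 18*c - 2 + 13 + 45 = 27*a^2 + a*(6*c + 93) + 16*c + 56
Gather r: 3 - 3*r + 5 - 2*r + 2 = 10 - 5*r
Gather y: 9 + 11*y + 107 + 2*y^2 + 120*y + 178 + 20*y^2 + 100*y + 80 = 22*y^2 + 231*y + 374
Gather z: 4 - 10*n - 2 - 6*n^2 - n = -6*n^2 - 11*n + 2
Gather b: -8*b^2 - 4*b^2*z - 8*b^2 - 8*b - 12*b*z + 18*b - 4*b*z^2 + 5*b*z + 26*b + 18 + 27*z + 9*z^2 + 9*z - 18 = b^2*(-4*z - 16) + b*(-4*z^2 - 7*z + 36) + 9*z^2 + 36*z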